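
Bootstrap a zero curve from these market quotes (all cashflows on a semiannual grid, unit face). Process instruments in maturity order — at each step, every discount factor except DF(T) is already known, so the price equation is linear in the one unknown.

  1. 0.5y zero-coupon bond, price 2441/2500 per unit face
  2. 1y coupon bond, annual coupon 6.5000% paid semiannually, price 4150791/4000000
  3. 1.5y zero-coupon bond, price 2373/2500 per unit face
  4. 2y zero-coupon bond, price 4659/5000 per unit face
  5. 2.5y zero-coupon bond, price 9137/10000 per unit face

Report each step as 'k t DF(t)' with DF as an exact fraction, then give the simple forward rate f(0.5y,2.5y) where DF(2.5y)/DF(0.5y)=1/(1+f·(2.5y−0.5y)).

step 1 [0.5y] zero: DF = P = 2441/2500 ≈ 0.976400
step 2 [1y] bond c/2=13/400: DF=(4150791/4000000 − 13/400·(0.976400))/(1+13/400) = 9743/10000 ≈ 0.974300
step 3 [1.5y] zero: DF = P = 2373/2500 ≈ 0.949200
step 4 [2y] zero: DF = P = 4659/5000 ≈ 0.931800
step 5 [2.5y] zero: DF = P = 9137/10000 ≈ 0.913700

1 1/2 2441/2500
2 1 9743/10000
3 3/2 2373/2500
4 2 4659/5000
5 5/2 9137/10000
f(0.5y,2.5y) = ((2441/2500)/(9137/10000) − 1)/(2) = 627/18274 ≈ 3.4311%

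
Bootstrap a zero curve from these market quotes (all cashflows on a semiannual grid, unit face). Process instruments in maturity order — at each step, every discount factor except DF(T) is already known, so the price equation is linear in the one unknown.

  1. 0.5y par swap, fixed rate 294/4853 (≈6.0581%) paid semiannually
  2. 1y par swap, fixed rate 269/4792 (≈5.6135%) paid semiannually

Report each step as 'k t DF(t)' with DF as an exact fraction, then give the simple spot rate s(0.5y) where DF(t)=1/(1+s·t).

1 1/2 4853/5000
2 1 4731/5000
s(0.5y) = (1/(4853/5000) − 1)/(1/2) = 294/4853 ≈ 6.0581%

step 1 [0.5y] swap r/2=147/4853: DF=(1 − 147/4853·(0))/(1+147/4853) = 4853/5000 ≈ 0.970600
step 2 [1y] swap r/2=269/9584: DF=(1 − 269/9584·(0.970600))/(1+269/9584) = 4731/5000 ≈ 0.946200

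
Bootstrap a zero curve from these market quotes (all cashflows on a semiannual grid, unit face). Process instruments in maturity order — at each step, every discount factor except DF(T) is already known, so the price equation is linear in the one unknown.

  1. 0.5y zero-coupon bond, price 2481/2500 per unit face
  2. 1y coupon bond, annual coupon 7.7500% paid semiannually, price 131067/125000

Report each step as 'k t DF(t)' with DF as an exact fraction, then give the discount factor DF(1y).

step 1 [0.5y] zero: DF = P = 2481/2500 ≈ 0.992400
step 2 [1y] bond c/2=31/800: DF=(131067/125000 − 31/800·(0.992400))/(1+31/800) = 2431/2500 ≈ 0.972400

1 1/2 2481/2500
2 1 2431/2500
DF(1y) = 2431/2500 ≈ 0.972400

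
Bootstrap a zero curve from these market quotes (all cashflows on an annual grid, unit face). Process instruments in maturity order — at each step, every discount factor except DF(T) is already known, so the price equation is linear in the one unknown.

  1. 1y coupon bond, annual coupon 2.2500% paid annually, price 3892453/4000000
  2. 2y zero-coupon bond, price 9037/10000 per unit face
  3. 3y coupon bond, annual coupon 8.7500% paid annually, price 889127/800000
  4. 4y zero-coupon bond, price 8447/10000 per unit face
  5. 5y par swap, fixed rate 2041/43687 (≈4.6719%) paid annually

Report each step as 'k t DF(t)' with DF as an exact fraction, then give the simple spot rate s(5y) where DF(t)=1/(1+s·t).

1 1 9517/10000
2 2 9037/10000
3 3 8727/10000
4 4 8447/10000
5 5 7959/10000
s(5y) = (1/(7959/10000) − 1)/(5) = 2041/39795 ≈ 5.1288%

step 1 [1y] bond c/1=9/400: DF=(3892453/4000000 − 9/400·(0))/(1+9/400) = 9517/10000 ≈ 0.951700
step 2 [2y] zero: DF = P = 9037/10000 ≈ 0.903700
step 3 [3y] bond c/1=7/80: DF=(889127/800000 − 7/80·(0.951700+0.903700))/(1+7/80) = 8727/10000 ≈ 0.872700
step 4 [4y] zero: DF = P = 8447/10000 ≈ 0.844700
step 5 [5y] swap r/1=2041/43687: DF=(1 − 2041/43687·(0.951700+0.903700+0.872700+0.844700))/(1+2041/43687) = 7959/10000 ≈ 0.795900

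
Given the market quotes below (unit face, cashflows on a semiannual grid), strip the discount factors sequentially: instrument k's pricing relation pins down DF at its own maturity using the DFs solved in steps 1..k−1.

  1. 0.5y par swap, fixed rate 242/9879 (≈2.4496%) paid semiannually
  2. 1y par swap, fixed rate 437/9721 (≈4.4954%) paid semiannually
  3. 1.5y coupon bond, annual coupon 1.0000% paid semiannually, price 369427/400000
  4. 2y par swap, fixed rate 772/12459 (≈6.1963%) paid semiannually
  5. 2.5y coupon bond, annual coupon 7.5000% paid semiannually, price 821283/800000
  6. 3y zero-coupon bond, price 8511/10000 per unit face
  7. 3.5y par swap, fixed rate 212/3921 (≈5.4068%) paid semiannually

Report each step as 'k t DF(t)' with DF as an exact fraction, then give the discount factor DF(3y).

1 1/2 9879/10000
2 1 9563/10000
3 3/2 9093/10000
4 2 4421/5000
5 5/2 534/625
6 3 8511/10000
7 7/2 519/625
DF(3y) = 8511/10000 ≈ 0.851100

step 1 [0.5y] swap r/2=121/9879: DF=(1 − 121/9879·(0))/(1+121/9879) = 9879/10000 ≈ 0.987900
step 2 [1y] swap r/2=437/19442: DF=(1 − 437/19442·(0.987900))/(1+437/19442) = 9563/10000 ≈ 0.956300
step 3 [1.5y] bond c/2=1/200: DF=(369427/400000 − 1/200·(0.987900+0.956300))/(1+1/200) = 9093/10000 ≈ 0.909300
step 4 [2y] swap r/2=386/12459: DF=(1 − 386/12459·(0.987900+0.956300+0.909300))/(1+386/12459) = 4421/5000 ≈ 0.884200
step 5 [2.5y] bond c/2=3/80: DF=(821283/800000 − 3/80·(0.987900+0.956300+0.909300+0.884200))/(1+3/80) = 534/625 ≈ 0.854400
step 6 [3y] zero: DF = P = 8511/10000 ≈ 0.851100
step 7 [3.5y] swap r/2=106/3921: DF=(1 − 106/3921·(0.987900+0.956300+0.909300+0.884200+0.854400+0.851100))/(1+106/3921) = 519/625 ≈ 0.830400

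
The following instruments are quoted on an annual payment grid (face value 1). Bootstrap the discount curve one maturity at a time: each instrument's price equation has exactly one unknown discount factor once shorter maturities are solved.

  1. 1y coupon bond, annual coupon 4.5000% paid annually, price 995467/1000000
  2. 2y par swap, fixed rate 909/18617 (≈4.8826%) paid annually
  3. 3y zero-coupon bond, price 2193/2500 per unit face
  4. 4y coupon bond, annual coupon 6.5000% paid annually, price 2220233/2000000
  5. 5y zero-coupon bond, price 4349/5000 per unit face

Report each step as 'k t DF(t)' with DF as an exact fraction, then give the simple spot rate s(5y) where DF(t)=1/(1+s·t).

1 1 4763/5000
2 2 9091/10000
3 3 2193/2500
4 4 547/625
5 5 4349/5000
s(5y) = (1/(4349/5000) − 1)/(5) = 651/21745 ≈ 2.9938%

step 1 [1y] bond c/1=9/200: DF=(995467/1000000 − 9/200·(0))/(1+9/200) = 4763/5000 ≈ 0.952600
step 2 [2y] swap r/1=909/18617: DF=(1 − 909/18617·(0.952600))/(1+909/18617) = 9091/10000 ≈ 0.909100
step 3 [3y] zero: DF = P = 2193/2500 ≈ 0.877200
step 4 [4y] bond c/1=13/200: DF=(2220233/2000000 − 13/200·(0.952600+0.909100+0.877200))/(1+13/200) = 547/625 ≈ 0.875200
step 5 [5y] zero: DF = P = 4349/5000 ≈ 0.869800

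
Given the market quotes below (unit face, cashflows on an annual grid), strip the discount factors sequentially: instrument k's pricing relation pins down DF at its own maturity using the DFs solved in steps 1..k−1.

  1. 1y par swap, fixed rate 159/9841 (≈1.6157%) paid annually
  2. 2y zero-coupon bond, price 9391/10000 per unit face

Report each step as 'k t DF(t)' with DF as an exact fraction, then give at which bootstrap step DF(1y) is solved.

1 1 9841/10000
2 2 9391/10000
DF(1y) is solved at step 1

step 1 [1y] swap r/1=159/9841: DF=(1 − 159/9841·(0))/(1+159/9841) = 9841/10000 ≈ 0.984100
step 2 [2y] zero: DF = P = 9391/10000 ≈ 0.939100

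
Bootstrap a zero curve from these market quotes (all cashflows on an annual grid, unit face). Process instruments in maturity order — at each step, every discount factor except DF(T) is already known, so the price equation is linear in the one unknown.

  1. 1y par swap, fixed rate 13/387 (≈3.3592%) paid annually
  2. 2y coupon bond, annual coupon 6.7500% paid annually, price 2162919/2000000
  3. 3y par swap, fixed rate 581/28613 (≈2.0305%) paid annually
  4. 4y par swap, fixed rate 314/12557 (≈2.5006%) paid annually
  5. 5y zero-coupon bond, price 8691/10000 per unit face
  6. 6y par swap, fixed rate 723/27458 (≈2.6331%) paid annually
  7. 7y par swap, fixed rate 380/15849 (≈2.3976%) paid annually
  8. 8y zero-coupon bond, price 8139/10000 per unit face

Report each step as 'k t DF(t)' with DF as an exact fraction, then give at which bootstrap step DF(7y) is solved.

step 1 [1y] swap r/1=13/387: DF=(1 − 13/387·(0))/(1+13/387) = 387/400 ≈ 0.967500
step 2 [2y] bond c/1=27/400: DF=(2162919/2000000 − 27/400·(0.967500))/(1+27/400) = 9519/10000 ≈ 0.951900
step 3 [3y] swap r/1=581/28613: DF=(1 − 581/28613·(0.967500+0.951900))/(1+581/28613) = 9419/10000 ≈ 0.941900
step 4 [4y] swap r/1=314/12557: DF=(1 − 314/12557·(0.967500+0.951900+0.941900))/(1+314/12557) = 4529/5000 ≈ 0.905800
step 5 [5y] zero: DF = P = 8691/10000 ≈ 0.869100
step 6 [6y] swap r/1=723/27458: DF=(1 − 723/27458·(0.967500+0.951900+0.941900+0.905800+0.869100))/(1+723/27458) = 4277/5000 ≈ 0.855400
step 7 [7y] swap r/1=380/15849: DF=(1 − 380/15849·(0.967500+0.951900+0.941900+0.905800+0.869100+0.855400))/(1+380/15849) = 106/125 ≈ 0.848000
step 8 [8y] zero: DF = P = 8139/10000 ≈ 0.813900

1 1 387/400
2 2 9519/10000
3 3 9419/10000
4 4 4529/5000
5 5 8691/10000
6 6 4277/5000
7 7 106/125
8 8 8139/10000
DF(7y) is solved at step 7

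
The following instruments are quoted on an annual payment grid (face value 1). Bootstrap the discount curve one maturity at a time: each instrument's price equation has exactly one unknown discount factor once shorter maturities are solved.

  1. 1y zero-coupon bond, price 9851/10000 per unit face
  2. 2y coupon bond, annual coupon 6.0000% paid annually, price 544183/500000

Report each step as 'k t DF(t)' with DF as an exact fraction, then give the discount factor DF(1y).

step 1 [1y] zero: DF = P = 9851/10000 ≈ 0.985100
step 2 [2y] bond c/1=3/50: DF=(544183/500000 − 3/50·(0.985100))/(1+3/50) = 971/1000 ≈ 0.971000

1 1 9851/10000
2 2 971/1000
DF(1y) = 9851/10000 ≈ 0.985100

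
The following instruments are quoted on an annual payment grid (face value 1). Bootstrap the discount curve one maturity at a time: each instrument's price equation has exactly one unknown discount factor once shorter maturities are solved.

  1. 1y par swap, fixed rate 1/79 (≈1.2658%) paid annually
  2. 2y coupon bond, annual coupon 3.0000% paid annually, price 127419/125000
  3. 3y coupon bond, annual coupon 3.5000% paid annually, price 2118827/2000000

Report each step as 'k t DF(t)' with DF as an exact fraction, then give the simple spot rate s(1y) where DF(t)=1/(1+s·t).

1 1 79/80
2 2 9609/10000
3 3 9577/10000
s(1y) = (1/(79/80) − 1)/(1) = 1/79 ≈ 1.2658%

step 1 [1y] swap r/1=1/79: DF=(1 − 1/79·(0))/(1+1/79) = 79/80 ≈ 0.987500
step 2 [2y] bond c/1=3/100: DF=(127419/125000 − 3/100·(0.987500))/(1+3/100) = 9609/10000 ≈ 0.960900
step 3 [3y] bond c/1=7/200: DF=(2118827/2000000 − 7/200·(0.987500+0.960900))/(1+7/200) = 9577/10000 ≈ 0.957700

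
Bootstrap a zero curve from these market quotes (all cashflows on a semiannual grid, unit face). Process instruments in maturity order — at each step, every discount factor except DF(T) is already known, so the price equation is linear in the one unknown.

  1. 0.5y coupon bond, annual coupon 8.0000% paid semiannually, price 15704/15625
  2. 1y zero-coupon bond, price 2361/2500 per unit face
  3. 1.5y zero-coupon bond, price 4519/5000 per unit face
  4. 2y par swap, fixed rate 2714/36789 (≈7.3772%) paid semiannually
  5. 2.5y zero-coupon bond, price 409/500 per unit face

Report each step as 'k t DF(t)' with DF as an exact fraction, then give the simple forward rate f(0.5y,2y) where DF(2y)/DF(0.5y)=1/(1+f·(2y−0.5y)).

1 1/2 604/625
2 1 2361/2500
3 3/2 4519/5000
4 2 8643/10000
5 5/2 409/500
f(0.5y,2y) = ((604/625)/(8643/10000) − 1)/(3/2) = 2042/25929 ≈ 7.8754%

step 1 [0.5y] bond c/2=1/25: DF=(15704/15625 − 1/25·(0))/(1+1/25) = 604/625 ≈ 0.966400
step 2 [1y] zero: DF = P = 2361/2500 ≈ 0.944400
step 3 [1.5y] zero: DF = P = 4519/5000 ≈ 0.903800
step 4 [2y] swap r/2=1357/36789: DF=(1 − 1357/36789·(0.966400+0.944400+0.903800))/(1+1357/36789) = 8643/10000 ≈ 0.864300
step 5 [2.5y] zero: DF = P = 409/500 ≈ 0.818000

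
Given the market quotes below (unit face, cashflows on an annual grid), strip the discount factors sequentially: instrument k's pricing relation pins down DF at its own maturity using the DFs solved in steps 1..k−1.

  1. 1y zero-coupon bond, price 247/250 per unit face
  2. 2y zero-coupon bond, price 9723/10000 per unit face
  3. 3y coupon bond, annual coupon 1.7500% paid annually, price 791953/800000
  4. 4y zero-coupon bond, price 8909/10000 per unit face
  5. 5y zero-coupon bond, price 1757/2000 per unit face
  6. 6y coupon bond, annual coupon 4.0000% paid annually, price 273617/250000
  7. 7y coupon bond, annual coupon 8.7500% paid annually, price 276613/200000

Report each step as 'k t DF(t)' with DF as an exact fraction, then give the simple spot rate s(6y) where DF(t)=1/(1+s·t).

step 1 [1y] zero: DF = P = 247/250 ≈ 0.988000
step 2 [2y] zero: DF = P = 9723/10000 ≈ 0.972300
step 3 [3y] bond c/1=7/400: DF=(791953/800000 − 7/400·(0.988000+0.972300))/(1+7/400) = 587/625 ≈ 0.939200
step 4 [4y] zero: DF = P = 8909/10000 ≈ 0.890900
step 5 [5y] zero: DF = P = 1757/2000 ≈ 0.878500
step 6 [6y] bond c/1=1/25: DF=(273617/250000 − 1/25·(0.988000+0.972300+0.939200+0.890900+0.878500))/(1+1/25) = 1091/1250 ≈ 0.872800
step 7 [7y] bond c/1=7/80: DF=(276613/200000 − 7/80·(0.988000+0.972300+0.939200+0.890900+0.878500+0.872800))/(1+7/80) = 8259/10000 ≈ 0.825900

1 1 247/250
2 2 9723/10000
3 3 587/625
4 4 8909/10000
5 5 1757/2000
6 6 1091/1250
7 7 8259/10000
s(6y) = (1/(1091/1250) − 1)/(6) = 53/2182 ≈ 2.4290%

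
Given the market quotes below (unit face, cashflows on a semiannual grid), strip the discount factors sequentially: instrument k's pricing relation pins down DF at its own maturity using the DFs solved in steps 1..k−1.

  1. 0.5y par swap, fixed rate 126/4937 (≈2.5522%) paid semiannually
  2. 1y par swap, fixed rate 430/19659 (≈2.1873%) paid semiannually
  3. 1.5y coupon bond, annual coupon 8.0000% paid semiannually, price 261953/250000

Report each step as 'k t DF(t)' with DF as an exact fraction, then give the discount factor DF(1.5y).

step 1 [0.5y] swap r/2=63/4937: DF=(1 − 63/4937·(0))/(1+63/4937) = 4937/5000 ≈ 0.987400
step 2 [1y] swap r/2=215/19659: DF=(1 − 215/19659·(0.987400))/(1+215/19659) = 1957/2000 ≈ 0.978500
step 3 [1.5y] bond c/2=1/25: DF=(261953/250000 − 1/25·(0.987400+0.978500))/(1+1/25) = 9319/10000 ≈ 0.931900

1 1/2 4937/5000
2 1 1957/2000
3 3/2 9319/10000
DF(1.5y) = 9319/10000 ≈ 0.931900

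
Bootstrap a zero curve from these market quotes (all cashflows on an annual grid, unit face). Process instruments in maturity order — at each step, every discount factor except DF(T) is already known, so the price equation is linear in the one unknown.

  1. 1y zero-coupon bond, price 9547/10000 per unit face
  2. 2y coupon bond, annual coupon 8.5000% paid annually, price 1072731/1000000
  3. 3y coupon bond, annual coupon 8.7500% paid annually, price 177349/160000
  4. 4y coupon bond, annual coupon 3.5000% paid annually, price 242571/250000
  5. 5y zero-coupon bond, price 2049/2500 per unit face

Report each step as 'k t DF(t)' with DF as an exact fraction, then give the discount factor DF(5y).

1 1 9547/10000
2 2 9139/10000
3 3 8689/10000
4 4 8449/10000
5 5 2049/2500
DF(5y) = 2049/2500 ≈ 0.819600

step 1 [1y] zero: DF = P = 9547/10000 ≈ 0.954700
step 2 [2y] bond c/1=17/200: DF=(1072731/1000000 − 17/200·(0.954700))/(1+17/200) = 9139/10000 ≈ 0.913900
step 3 [3y] bond c/1=7/80: DF=(177349/160000 − 7/80·(0.954700+0.913900))/(1+7/80) = 8689/10000 ≈ 0.868900
step 4 [4y] bond c/1=7/200: DF=(242571/250000 − 7/200·(0.954700+0.913900+0.868900))/(1+7/200) = 8449/10000 ≈ 0.844900
step 5 [5y] zero: DF = P = 2049/2500 ≈ 0.819600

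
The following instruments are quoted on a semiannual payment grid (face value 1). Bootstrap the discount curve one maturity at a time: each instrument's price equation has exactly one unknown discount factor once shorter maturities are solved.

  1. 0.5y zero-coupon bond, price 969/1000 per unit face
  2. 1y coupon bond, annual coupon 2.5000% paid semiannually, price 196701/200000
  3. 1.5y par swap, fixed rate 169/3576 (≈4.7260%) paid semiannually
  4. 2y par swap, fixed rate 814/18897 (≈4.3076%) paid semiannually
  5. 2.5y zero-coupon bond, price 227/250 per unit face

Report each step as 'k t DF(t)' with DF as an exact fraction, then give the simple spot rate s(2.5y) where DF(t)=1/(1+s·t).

step 1 [0.5y] zero: DF = P = 969/1000 ≈ 0.969000
step 2 [1y] bond c/2=1/80: DF=(196701/200000 − 1/80·(0.969000))/(1+1/80) = 4797/5000 ≈ 0.959400
step 3 [1.5y] swap r/2=169/7152: DF=(1 − 169/7152·(0.969000+0.959400))/(1+169/7152) = 2331/2500 ≈ 0.932400
step 4 [2y] swap r/2=407/18897: DF=(1 − 407/18897·(0.969000+0.959400+0.932400))/(1+407/18897) = 4593/5000 ≈ 0.918600
step 5 [2.5y] zero: DF = P = 227/250 ≈ 0.908000

1 1/2 969/1000
2 1 4797/5000
3 3/2 2331/2500
4 2 4593/5000
5 5/2 227/250
s(2.5y) = (1/(227/250) − 1)/(5/2) = 46/1135 ≈ 4.0529%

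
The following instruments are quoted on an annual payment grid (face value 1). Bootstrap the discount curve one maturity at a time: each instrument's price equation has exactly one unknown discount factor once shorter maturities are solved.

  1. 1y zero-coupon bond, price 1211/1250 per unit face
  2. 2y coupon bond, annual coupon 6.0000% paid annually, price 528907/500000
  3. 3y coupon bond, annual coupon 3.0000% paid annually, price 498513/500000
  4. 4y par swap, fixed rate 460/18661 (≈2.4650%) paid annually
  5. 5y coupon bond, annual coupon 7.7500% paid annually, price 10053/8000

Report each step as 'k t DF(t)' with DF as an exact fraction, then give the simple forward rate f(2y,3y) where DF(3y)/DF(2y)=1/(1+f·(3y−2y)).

1 1 1211/1250
2 2 9431/10000
3 3 9123/10000
4 4 227/250
5 5 4489/5000
f(2y,3y) = ((9431/10000)/(9123/10000) − 1)/(1) = 308/9123 ≈ 3.3761%

step 1 [1y] zero: DF = P = 1211/1250 ≈ 0.968800
step 2 [2y] bond c/1=3/50: DF=(528907/500000 − 3/50·(0.968800))/(1+3/50) = 9431/10000 ≈ 0.943100
step 3 [3y] bond c/1=3/100: DF=(498513/500000 − 3/100·(0.968800+0.943100))/(1+3/100) = 9123/10000 ≈ 0.912300
step 4 [4y] swap r/1=460/18661: DF=(1 − 460/18661·(0.968800+0.943100+0.912300))/(1+460/18661) = 227/250 ≈ 0.908000
step 5 [5y] bond c/1=31/400: DF=(10053/8000 − 31/400·(0.968800+0.943100+0.912300+0.908000))/(1+31/400) = 4489/5000 ≈ 0.897800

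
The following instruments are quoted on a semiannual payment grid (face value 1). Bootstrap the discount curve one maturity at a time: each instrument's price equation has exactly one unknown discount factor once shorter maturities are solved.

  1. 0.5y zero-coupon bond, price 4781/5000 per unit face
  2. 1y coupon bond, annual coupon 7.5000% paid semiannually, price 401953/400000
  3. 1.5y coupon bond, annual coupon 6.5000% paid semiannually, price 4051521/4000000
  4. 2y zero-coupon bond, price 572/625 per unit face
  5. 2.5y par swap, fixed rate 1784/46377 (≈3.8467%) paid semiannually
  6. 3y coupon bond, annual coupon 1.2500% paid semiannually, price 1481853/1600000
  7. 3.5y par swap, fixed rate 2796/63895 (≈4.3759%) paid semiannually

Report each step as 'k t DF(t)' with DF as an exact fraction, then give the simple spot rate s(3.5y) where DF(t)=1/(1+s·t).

step 1 [0.5y] zero: DF = P = 4781/5000 ≈ 0.956200
step 2 [1y] bond c/2=3/80: DF=(401953/400000 − 3/80·(0.956200))/(1+3/80) = 467/500 ≈ 0.934000
step 3 [1.5y] bond c/2=13/400: DF=(4051521/4000000 − 13/400·(0.956200+0.934000))/(1+13/400) = 1843/2000 ≈ 0.921500
step 4 [2y] zero: DF = P = 572/625 ≈ 0.915200
step 5 [2.5y] swap r/2=892/46377: DF=(1 − 892/46377·(0.956200+0.934000+0.921500+0.915200))/(1+892/46377) = 2277/2500 ≈ 0.910800
step 6 [3y] bond c/2=1/160: DF=(1481853/1600000 − 1/160·(0.956200+0.934000+0.921500+0.915200+0.910800))/(1+1/160) = 2229/2500 ≈ 0.891600
step 7 [3.5y] swap r/2=1398/63895: DF=(1 − 1398/63895·(0.956200+0.934000+0.921500+0.915200+0.910800+0.891600))/(1+1398/63895) = 4301/5000 ≈ 0.860200

1 1/2 4781/5000
2 1 467/500
3 3/2 1843/2000
4 2 572/625
5 5/2 2277/2500
6 3 2229/2500
7 7/2 4301/5000
s(3.5y) = (1/(4301/5000) − 1)/(7/2) = 1398/30107 ≈ 4.6434%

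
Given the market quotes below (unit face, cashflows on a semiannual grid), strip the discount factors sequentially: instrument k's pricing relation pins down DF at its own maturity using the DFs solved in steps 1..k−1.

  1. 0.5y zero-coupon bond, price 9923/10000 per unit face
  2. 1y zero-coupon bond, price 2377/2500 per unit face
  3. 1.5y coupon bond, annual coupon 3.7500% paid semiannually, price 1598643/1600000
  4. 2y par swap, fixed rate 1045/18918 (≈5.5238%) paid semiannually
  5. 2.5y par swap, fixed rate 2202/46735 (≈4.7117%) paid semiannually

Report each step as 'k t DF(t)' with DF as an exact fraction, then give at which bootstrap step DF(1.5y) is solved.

1 1/2 9923/10000
2 1 2377/2500
3 3/2 189/200
4 2 1791/2000
5 5/2 8899/10000
DF(1.5y) is solved at step 3

step 1 [0.5y] zero: DF = P = 9923/10000 ≈ 0.992300
step 2 [1y] zero: DF = P = 2377/2500 ≈ 0.950800
step 3 [1.5y] bond c/2=3/160: DF=(1598643/1600000 − 3/160·(0.992300+0.950800))/(1+3/160) = 189/200 ≈ 0.945000
step 4 [2y] swap r/2=1045/37836: DF=(1 − 1045/37836·(0.992300+0.950800+0.945000))/(1+1045/37836) = 1791/2000 ≈ 0.895500
step 5 [2.5y] swap r/2=1101/46735: DF=(1 − 1101/46735·(0.992300+0.950800+0.945000+0.895500))/(1+1101/46735) = 8899/10000 ≈ 0.889900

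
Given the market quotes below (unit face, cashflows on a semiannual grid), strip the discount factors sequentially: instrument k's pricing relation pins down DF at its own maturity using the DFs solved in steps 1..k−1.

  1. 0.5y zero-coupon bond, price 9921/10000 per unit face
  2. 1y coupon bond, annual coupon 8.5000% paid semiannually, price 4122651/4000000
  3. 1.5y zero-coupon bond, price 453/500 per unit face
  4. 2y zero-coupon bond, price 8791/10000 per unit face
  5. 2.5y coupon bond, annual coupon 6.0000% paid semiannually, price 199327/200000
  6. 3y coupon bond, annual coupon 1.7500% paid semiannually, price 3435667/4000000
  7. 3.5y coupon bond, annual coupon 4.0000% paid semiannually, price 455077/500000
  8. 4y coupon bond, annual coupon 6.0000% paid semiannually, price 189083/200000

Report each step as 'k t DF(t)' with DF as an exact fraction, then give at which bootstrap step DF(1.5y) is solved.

1 1/2 9921/10000
2 1 4741/5000
3 3/2 453/500
4 2 8791/10000
5 5/2 8591/10000
6 3 8117/10000
7 7/2 1573/2000
8 4 3689/5000
DF(1.5y) is solved at step 3

step 1 [0.5y] zero: DF = P = 9921/10000 ≈ 0.992100
step 2 [1y] bond c/2=17/400: DF=(4122651/4000000 − 17/400·(0.992100))/(1+17/400) = 4741/5000 ≈ 0.948200
step 3 [1.5y] zero: DF = P = 453/500 ≈ 0.906000
step 4 [2y] zero: DF = P = 8791/10000 ≈ 0.879100
step 5 [2.5y] bond c/2=3/100: DF=(199327/200000 − 3/100·(0.992100+0.948200+0.906000+0.879100))/(1+3/100) = 8591/10000 ≈ 0.859100
step 6 [3y] bond c/2=7/800: DF=(3435667/4000000 − 7/800·(0.992100+0.948200+0.906000+0.879100+0.859100))/(1+7/800) = 8117/10000 ≈ 0.811700
step 7 [3.5y] bond c/2=1/50: DF=(455077/500000 − 1/50·(0.992100+0.948200+0.906000+0.879100+0.859100+0.811700))/(1+1/50) = 1573/2000 ≈ 0.786500
step 8 [4y] bond c/2=3/100: DF=(189083/200000 − 3/100·(0.992100+0.948200+0.906000+0.879100+0.859100+0.811700+0.786500))/(1+3/100) = 3689/5000 ≈ 0.737800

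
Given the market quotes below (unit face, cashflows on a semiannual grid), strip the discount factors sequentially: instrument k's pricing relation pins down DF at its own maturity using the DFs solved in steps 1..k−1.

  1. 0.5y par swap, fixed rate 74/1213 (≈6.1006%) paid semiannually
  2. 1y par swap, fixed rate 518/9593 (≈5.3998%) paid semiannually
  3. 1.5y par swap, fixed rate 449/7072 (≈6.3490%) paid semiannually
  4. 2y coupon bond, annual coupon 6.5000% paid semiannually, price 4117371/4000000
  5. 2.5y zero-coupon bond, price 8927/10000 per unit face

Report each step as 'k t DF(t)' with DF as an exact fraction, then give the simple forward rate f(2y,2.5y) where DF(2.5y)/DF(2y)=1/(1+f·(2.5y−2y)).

1 1/2 1213/1250
2 1 4741/5000
3 3/2 4551/5000
4 2 9079/10000
5 5/2 8927/10000
f(2y,2.5y) = ((9079/10000)/(8927/10000) − 1)/(1/2) = 304/8927 ≈ 3.4054%

step 1 [0.5y] swap r/2=37/1213: DF=(1 − 37/1213·(0))/(1+37/1213) = 1213/1250 ≈ 0.970400
step 2 [1y] swap r/2=259/9593: DF=(1 − 259/9593·(0.970400))/(1+259/9593) = 4741/5000 ≈ 0.948200
step 3 [1.5y] swap r/2=449/14144: DF=(1 − 449/14144·(0.970400+0.948200))/(1+449/14144) = 4551/5000 ≈ 0.910200
step 4 [2y] bond c/2=13/400: DF=(4117371/4000000 − 13/400·(0.970400+0.948200+0.910200))/(1+13/400) = 9079/10000 ≈ 0.907900
step 5 [2.5y] zero: DF = P = 8927/10000 ≈ 0.892700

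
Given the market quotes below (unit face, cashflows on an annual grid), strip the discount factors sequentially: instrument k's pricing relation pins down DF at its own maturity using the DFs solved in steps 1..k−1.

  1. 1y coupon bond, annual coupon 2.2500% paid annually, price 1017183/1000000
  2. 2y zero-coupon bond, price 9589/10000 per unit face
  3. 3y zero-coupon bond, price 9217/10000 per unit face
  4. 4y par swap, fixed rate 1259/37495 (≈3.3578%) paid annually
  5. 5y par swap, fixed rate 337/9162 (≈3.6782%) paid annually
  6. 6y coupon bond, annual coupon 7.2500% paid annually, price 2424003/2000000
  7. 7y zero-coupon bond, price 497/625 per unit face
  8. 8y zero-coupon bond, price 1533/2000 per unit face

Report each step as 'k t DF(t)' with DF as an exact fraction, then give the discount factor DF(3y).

step 1 [1y] bond c/1=9/400: DF=(1017183/1000000 − 9/400·(0))/(1+9/400) = 2487/2500 ≈ 0.994800
step 2 [2y] zero: DF = P = 9589/10000 ≈ 0.958900
step 3 [3y] zero: DF = P = 9217/10000 ≈ 0.921700
step 4 [4y] swap r/1=1259/37495: DF=(1 − 1259/37495·(0.994800+0.958900+0.921700))/(1+1259/37495) = 8741/10000 ≈ 0.874100
step 5 [5y] swap r/1=337/9162: DF=(1 − 337/9162·(0.994800+0.958900+0.921700+0.874100))/(1+337/9162) = 1663/2000 ≈ 0.831500
step 6 [6y] bond c/1=29/400: DF=(2424003/2000000 − 29/400·(0.994800+0.958900+0.921700+0.874100+0.831500))/(1+29/400) = 2051/2500 ≈ 0.820400
step 7 [7y] zero: DF = P = 497/625 ≈ 0.795200
step 8 [8y] zero: DF = P = 1533/2000 ≈ 0.766500

1 1 2487/2500
2 2 9589/10000
3 3 9217/10000
4 4 8741/10000
5 5 1663/2000
6 6 2051/2500
7 7 497/625
8 8 1533/2000
DF(3y) = 9217/10000 ≈ 0.921700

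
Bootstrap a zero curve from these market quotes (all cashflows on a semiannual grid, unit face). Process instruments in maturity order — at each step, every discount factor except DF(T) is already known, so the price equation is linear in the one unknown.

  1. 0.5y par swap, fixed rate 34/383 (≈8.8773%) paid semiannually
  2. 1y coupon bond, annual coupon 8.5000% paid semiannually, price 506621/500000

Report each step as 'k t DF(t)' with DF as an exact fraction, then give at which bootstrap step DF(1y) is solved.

1 1/2 383/400
2 1 9329/10000
DF(1y) is solved at step 2

step 1 [0.5y] swap r/2=17/383: DF=(1 − 17/383·(0))/(1+17/383) = 383/400 ≈ 0.957500
step 2 [1y] bond c/2=17/400: DF=(506621/500000 − 17/400·(0.957500))/(1+17/400) = 9329/10000 ≈ 0.932900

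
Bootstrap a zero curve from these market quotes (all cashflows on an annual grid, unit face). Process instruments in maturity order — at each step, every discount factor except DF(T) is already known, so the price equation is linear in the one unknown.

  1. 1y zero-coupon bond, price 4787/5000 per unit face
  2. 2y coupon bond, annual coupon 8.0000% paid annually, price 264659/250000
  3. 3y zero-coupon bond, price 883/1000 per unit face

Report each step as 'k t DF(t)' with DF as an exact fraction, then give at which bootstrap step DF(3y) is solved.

step 1 [1y] zero: DF = P = 4787/5000 ≈ 0.957400
step 2 [2y] bond c/1=2/25: DF=(264659/250000 − 2/25·(0.957400))/(1+2/25) = 9093/10000 ≈ 0.909300
step 3 [3y] zero: DF = P = 883/1000 ≈ 0.883000

1 1 4787/5000
2 2 9093/10000
3 3 883/1000
DF(3y) is solved at step 3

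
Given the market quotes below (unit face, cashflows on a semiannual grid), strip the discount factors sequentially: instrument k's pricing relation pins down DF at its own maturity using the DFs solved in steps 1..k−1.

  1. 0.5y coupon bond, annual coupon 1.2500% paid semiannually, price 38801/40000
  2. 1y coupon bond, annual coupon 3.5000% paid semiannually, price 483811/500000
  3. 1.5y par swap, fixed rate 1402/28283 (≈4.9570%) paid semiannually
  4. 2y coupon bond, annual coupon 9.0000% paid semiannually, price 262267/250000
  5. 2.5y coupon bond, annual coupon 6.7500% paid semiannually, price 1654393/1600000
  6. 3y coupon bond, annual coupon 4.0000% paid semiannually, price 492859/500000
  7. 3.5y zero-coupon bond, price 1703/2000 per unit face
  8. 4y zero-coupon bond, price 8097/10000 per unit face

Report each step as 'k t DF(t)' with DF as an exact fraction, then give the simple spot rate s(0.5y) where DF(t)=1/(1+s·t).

1 1/2 241/250
2 1 584/625
3 3/2 9299/10000
4 2 8821/10000
5 5/2 8791/10000
6 3 2191/2500
7 7/2 1703/2000
8 4 8097/10000
s(0.5y) = (1/(241/250) − 1)/(1/2) = 18/241 ≈ 7.4689%

step 1 [0.5y] bond c/2=1/160: DF=(38801/40000 − 1/160·(0))/(1+1/160) = 241/250 ≈ 0.964000
step 2 [1y] bond c/2=7/400: DF=(483811/500000 − 7/400·(0.964000))/(1+7/400) = 584/625 ≈ 0.934400
step 3 [1.5y] swap r/2=701/28283: DF=(1 − 701/28283·(0.964000+0.934400))/(1+701/28283) = 9299/10000 ≈ 0.929900
step 4 [2y] bond c/2=9/200: DF=(262267/250000 − 9/200·(0.964000+0.934400+0.929900))/(1+9/200) = 8821/10000 ≈ 0.882100
step 5 [2.5y] bond c/2=27/800: DF=(1654393/1600000 − 27/800·(0.964000+0.934400+0.929900+0.882100))/(1+27/800) = 8791/10000 ≈ 0.879100
step 6 [3y] bond c/2=1/50: DF=(492859/500000 − 1/50·(0.964000+0.934400+0.929900+0.882100+0.879100))/(1+1/50) = 2191/2500 ≈ 0.876400
step 7 [3.5y] zero: DF = P = 1703/2000 ≈ 0.851500
step 8 [4y] zero: DF = P = 8097/10000 ≈ 0.809700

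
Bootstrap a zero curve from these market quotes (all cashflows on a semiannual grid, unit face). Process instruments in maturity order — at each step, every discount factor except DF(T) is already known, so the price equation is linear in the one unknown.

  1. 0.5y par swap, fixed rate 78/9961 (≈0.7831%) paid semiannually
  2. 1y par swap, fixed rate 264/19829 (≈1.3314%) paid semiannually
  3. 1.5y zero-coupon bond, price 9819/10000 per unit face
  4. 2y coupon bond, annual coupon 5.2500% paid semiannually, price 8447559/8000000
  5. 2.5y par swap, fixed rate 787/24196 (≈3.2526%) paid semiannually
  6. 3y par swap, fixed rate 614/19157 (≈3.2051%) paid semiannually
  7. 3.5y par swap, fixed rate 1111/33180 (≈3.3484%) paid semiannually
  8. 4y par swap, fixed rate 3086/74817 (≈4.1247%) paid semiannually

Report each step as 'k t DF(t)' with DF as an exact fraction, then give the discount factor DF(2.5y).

step 1 [0.5y] swap r/2=39/9961: DF=(1 − 39/9961·(0))/(1+39/9961) = 9961/10000 ≈ 0.996100
step 2 [1y] swap r/2=132/19829: DF=(1 − 132/19829·(0.996100))/(1+132/19829) = 2467/2500 ≈ 0.986800
step 3 [1.5y] zero: DF = P = 9819/10000 ≈ 0.981900
step 4 [2y] bond c/2=21/800: DF=(8447559/8000000 − 21/800·(0.996100+0.986800+0.981900))/(1+21/800) = 9531/10000 ≈ 0.953100
step 5 [2.5y] swap r/2=787/48392: DF=(1 − 787/48392·(0.996100+0.986800+0.981900+0.953100))/(1+787/48392) = 9213/10000 ≈ 0.921300
step 6 [3y] swap r/2=307/19157: DF=(1 − 307/19157·(0.996100+0.986800+0.981900+0.953100+0.921300))/(1+307/19157) = 9079/10000 ≈ 0.907900
step 7 [3.5y] swap r/2=1111/66360: DF=(1 − 1111/66360·(0.996100+0.986800+0.981900+0.953100+0.921300+0.907900))/(1+1111/66360) = 8889/10000 ≈ 0.888900
step 8 [4y] swap r/2=1543/74817: DF=(1 − 1543/74817·(0.996100+0.986800+0.981900+0.953100+0.921300+0.907900+0.888900))/(1+1543/74817) = 8457/10000 ≈ 0.845700

1 1/2 9961/10000
2 1 2467/2500
3 3/2 9819/10000
4 2 9531/10000
5 5/2 9213/10000
6 3 9079/10000
7 7/2 8889/10000
8 4 8457/10000
DF(2.5y) = 9213/10000 ≈ 0.921300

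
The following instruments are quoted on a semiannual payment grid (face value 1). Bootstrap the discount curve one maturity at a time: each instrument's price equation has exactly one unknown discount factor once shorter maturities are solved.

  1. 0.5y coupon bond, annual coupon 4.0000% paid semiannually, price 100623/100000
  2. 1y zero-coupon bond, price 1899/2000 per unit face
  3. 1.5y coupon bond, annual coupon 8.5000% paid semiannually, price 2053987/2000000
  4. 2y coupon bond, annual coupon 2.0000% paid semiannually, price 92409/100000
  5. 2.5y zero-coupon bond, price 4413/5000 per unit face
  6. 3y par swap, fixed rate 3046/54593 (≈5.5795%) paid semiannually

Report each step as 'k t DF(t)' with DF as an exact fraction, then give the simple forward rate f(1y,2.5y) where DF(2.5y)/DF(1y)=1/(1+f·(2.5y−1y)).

1 1/2 1973/2000
2 1 1899/2000
3 3/2 4531/5000
4 2 2217/2500
5 5/2 4413/5000
6 3 8477/10000
f(1y,2.5y) = ((1899/2000)/(4413/5000) − 1)/(3/2) = 223/4413 ≈ 5.0533%

step 1 [0.5y] bond c/2=1/50: DF=(100623/100000 − 1/50·(0))/(1+1/50) = 1973/2000 ≈ 0.986500
step 2 [1y] zero: DF = P = 1899/2000 ≈ 0.949500
step 3 [1.5y] bond c/2=17/400: DF=(2053987/2000000 − 17/400·(0.986500+0.949500))/(1+17/400) = 4531/5000 ≈ 0.906200
step 4 [2y] bond c/2=1/100: DF=(92409/100000 − 1/100·(0.986500+0.949500+0.906200))/(1+1/100) = 2217/2500 ≈ 0.886800
step 5 [2.5y] zero: DF = P = 4413/5000 ≈ 0.882600
step 6 [3y] swap r/2=1523/54593: DF=(1 − 1523/54593·(0.986500+0.949500+0.906200+0.886800+0.882600))/(1+1523/54593) = 8477/10000 ≈ 0.847700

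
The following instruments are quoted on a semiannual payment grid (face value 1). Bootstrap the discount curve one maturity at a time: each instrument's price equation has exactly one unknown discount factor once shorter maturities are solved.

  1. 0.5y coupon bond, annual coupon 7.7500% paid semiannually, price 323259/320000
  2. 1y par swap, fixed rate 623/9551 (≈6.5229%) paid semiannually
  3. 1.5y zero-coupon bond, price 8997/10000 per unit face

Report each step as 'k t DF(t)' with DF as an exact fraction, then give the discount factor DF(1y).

step 1 [0.5y] bond c/2=31/800: DF=(323259/320000 − 31/800·(0))/(1+31/800) = 389/400 ≈ 0.972500
step 2 [1y] swap r/2=623/19102: DF=(1 − 623/19102·(0.972500))/(1+623/19102) = 9377/10000 ≈ 0.937700
step 3 [1.5y] zero: DF = P = 8997/10000 ≈ 0.899700

1 1/2 389/400
2 1 9377/10000
3 3/2 8997/10000
DF(1y) = 9377/10000 ≈ 0.937700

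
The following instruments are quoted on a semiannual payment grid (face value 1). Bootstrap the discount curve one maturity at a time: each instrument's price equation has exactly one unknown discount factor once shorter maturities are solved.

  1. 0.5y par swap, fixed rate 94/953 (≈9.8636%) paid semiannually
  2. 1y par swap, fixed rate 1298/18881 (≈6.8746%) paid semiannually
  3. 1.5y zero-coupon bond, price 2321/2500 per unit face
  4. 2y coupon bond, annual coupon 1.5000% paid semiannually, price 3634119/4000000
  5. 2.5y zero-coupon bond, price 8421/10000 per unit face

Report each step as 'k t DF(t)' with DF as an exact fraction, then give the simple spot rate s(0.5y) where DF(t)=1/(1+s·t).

1 1/2 953/1000
2 1 9351/10000
3 3/2 2321/2500
4 2 1101/1250
5 5/2 8421/10000
s(0.5y) = (1/(953/1000) − 1)/(1/2) = 94/953 ≈ 9.8636%

step 1 [0.5y] swap r/2=47/953: DF=(1 − 47/953·(0))/(1+47/953) = 953/1000 ≈ 0.953000
step 2 [1y] swap r/2=649/18881: DF=(1 − 649/18881·(0.953000))/(1+649/18881) = 9351/10000 ≈ 0.935100
step 3 [1.5y] zero: DF = P = 2321/2500 ≈ 0.928400
step 4 [2y] bond c/2=3/400: DF=(3634119/4000000 − 3/400·(0.953000+0.935100+0.928400))/(1+3/400) = 1101/1250 ≈ 0.880800
step 5 [2.5y] zero: DF = P = 8421/10000 ≈ 0.842100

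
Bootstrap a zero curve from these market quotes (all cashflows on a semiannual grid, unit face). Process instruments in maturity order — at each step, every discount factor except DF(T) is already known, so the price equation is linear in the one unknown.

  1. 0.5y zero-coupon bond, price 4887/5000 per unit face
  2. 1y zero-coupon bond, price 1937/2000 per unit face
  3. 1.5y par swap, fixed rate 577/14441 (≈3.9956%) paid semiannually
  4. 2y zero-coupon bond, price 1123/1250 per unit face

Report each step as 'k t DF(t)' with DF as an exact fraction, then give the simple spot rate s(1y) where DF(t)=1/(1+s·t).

step 1 [0.5y] zero: DF = P = 4887/5000 ≈ 0.977400
step 2 [1y] zero: DF = P = 1937/2000 ≈ 0.968500
step 3 [1.5y] swap r/2=577/28882: DF=(1 − 577/28882·(0.977400+0.968500))/(1+577/28882) = 9423/10000 ≈ 0.942300
step 4 [2y] zero: DF = P = 1123/1250 ≈ 0.898400

1 1/2 4887/5000
2 1 1937/2000
3 3/2 9423/10000
4 2 1123/1250
s(1y) = (1/(1937/2000) − 1)/(1) = 63/1937 ≈ 3.2525%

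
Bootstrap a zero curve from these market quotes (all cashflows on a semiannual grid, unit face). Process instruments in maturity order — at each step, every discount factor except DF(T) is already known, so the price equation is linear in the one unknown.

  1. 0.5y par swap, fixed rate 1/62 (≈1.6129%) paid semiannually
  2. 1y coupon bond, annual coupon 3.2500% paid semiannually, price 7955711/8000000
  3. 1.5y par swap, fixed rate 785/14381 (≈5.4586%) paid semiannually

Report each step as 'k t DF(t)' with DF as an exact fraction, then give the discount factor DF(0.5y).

step 1 [0.5y] swap r/2=1/124: DF=(1 − 1/124·(0))/(1+1/124) = 124/125 ≈ 0.992000
step 2 [1y] bond c/2=13/800: DF=(7955711/8000000 − 13/800·(0.992000))/(1+13/800) = 9627/10000 ≈ 0.962700
step 3 [1.5y] swap r/2=785/28762: DF=(1 − 785/28762·(0.992000+0.962700))/(1+785/28762) = 1843/2000 ≈ 0.921500

1 1/2 124/125
2 1 9627/10000
3 3/2 1843/2000
DF(0.5y) = 124/125 ≈ 0.992000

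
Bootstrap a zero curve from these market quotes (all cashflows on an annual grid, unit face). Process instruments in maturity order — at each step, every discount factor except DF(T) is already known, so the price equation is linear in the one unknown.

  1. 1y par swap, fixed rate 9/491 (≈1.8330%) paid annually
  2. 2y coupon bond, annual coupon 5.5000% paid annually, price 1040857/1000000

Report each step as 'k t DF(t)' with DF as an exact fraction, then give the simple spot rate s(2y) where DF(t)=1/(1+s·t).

step 1 [1y] swap r/1=9/491: DF=(1 − 9/491·(0))/(1+9/491) = 491/500 ≈ 0.982000
step 2 [2y] bond c/1=11/200: DF=(1040857/1000000 − 11/200·(0.982000))/(1+11/200) = 4677/5000 ≈ 0.935400

1 1 491/500
2 2 4677/5000
s(2y) = (1/(4677/5000) − 1)/(2) = 323/9354 ≈ 3.4531%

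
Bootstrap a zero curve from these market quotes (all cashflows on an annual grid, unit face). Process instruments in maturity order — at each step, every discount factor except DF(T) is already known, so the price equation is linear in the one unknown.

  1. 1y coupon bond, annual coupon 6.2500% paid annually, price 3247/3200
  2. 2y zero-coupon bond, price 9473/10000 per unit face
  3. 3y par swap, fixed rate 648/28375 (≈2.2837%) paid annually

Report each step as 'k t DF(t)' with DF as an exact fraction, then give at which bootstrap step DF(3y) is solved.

step 1 [1y] bond c/1=1/16: DF=(3247/3200 − 1/16·(0))/(1+1/16) = 191/200 ≈ 0.955000
step 2 [2y] zero: DF = P = 9473/10000 ≈ 0.947300
step 3 [3y] swap r/1=648/28375: DF=(1 − 648/28375·(0.955000+0.947300))/(1+648/28375) = 1169/1250 ≈ 0.935200

1 1 191/200
2 2 9473/10000
3 3 1169/1250
DF(3y) is solved at step 3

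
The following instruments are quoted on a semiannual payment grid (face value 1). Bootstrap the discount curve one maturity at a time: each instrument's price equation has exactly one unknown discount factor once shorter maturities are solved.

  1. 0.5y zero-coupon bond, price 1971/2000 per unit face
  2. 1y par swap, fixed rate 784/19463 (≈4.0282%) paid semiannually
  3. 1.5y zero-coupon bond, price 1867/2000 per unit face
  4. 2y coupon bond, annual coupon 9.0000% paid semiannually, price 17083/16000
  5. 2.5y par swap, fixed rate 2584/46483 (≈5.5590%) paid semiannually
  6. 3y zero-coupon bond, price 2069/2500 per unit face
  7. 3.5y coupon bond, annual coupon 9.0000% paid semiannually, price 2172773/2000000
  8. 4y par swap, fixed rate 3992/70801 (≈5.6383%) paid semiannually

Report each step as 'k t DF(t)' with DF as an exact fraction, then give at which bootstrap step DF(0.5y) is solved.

1 1/2 1971/2000
2 1 1201/1250
3 3/2 1867/2000
4 2 8977/10000
5 5/2 2177/2500
6 3 2069/2500
7 7/2 4019/5000
8 4 2001/2500
DF(0.5y) is solved at step 1

step 1 [0.5y] zero: DF = P = 1971/2000 ≈ 0.985500
step 2 [1y] swap r/2=392/19463: DF=(1 − 392/19463·(0.985500))/(1+392/19463) = 1201/1250 ≈ 0.960800
step 3 [1.5y] zero: DF = P = 1867/2000 ≈ 0.933500
step 4 [2y] bond c/2=9/200: DF=(17083/16000 − 9/200·(0.985500+0.960800+0.933500))/(1+9/200) = 8977/10000 ≈ 0.897700
step 5 [2.5y] swap r/2=1292/46483: DF=(1 − 1292/46483·(0.985500+0.960800+0.933500+0.897700))/(1+1292/46483) = 2177/2500 ≈ 0.870800
step 6 [3y] zero: DF = P = 2069/2500 ≈ 0.827600
step 7 [3.5y] bond c/2=9/200: DF=(2172773/2000000 − 9/200·(0.985500+0.960800+0.933500+0.897700+0.870800+0.827600))/(1+9/200) = 4019/5000 ≈ 0.803800
step 8 [4y] swap r/2=1996/70801: DF=(1 − 1996/70801·(0.985500+0.960800+0.933500+0.897700+0.870800+0.827600+0.803800))/(1+1996/70801) = 2001/2500 ≈ 0.800400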